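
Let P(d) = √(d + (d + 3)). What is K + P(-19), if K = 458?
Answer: 458 + I*√35 ≈ 458.0 + 5.9161*I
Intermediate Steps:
P(d) = √(3 + 2*d) (P(d) = √(d + (3 + d)) = √(3 + 2*d))
K + P(-19) = 458 + √(3 + 2*(-19)) = 458 + √(3 - 38) = 458 + √(-35) = 458 + I*√35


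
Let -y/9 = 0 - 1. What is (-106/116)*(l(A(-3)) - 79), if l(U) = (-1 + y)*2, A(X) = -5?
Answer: 3339/58 ≈ 57.569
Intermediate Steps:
y = 9 (y = -9*(0 - 1) = -9*(-1) = 9)
l(U) = 16 (l(U) = (-1 + 9)*2 = 8*2 = 16)
(-106/116)*(l(A(-3)) - 79) = (-106/116)*(16 - 79) = -106*1/116*(-63) = -53/58*(-63) = 3339/58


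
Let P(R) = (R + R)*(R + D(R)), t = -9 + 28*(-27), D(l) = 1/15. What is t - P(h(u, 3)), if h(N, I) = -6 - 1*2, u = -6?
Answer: -13379/15 ≈ -891.93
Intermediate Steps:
h(N, I) = -8 (h(N, I) = -6 - 2 = -8)
D(l) = 1/15
t = -765 (t = -9 - 756 = -765)
P(R) = 2*R*(1/15 + R) (P(R) = (R + R)*(R + 1/15) = (2*R)*(1/15 + R) = 2*R*(1/15 + R))
t - P(h(u, 3)) = -765 - 2*(-8)*(1 + 15*(-8))/15 = -765 - 2*(-8)*(1 - 120)/15 = -765 - 2*(-8)*(-119)/15 = -765 - 1*1904/15 = -765 - 1904/15 = -13379/15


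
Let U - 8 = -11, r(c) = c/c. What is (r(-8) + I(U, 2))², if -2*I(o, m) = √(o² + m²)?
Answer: 17/4 - √13 ≈ 0.64445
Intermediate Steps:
r(c) = 1
U = -3 (U = 8 - 11 = -3)
I(o, m) = -√(m² + o²)/2 (I(o, m) = -√(o² + m²)/2 = -√(m² + o²)/2)
(r(-8) + I(U, 2))² = (1 - √(2² + (-3)²)/2)² = (1 - √(4 + 9)/2)² = (1 - √13/2)²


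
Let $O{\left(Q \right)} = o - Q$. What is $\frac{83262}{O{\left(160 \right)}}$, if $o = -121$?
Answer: $- \frac{83262}{281} \approx -296.31$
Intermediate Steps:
$O{\left(Q \right)} = -121 - Q$
$\frac{83262}{O{\left(160 \right)}} = \frac{83262}{-121 - 160} = \frac{83262}{-281} = 83262 \left(- \frac{1}{281}\right) = - \frac{83262}{281}$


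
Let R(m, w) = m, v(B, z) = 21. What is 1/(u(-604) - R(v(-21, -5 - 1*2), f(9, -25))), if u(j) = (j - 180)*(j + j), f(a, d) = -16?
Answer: 1/947051 ≈ 1.0559e-6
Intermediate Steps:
u(j) = 2*j*(-180 + j) (u(j) = (-180 + j)*(2*j) = 2*j*(-180 + j))
1/(u(-604) - R(v(-21, -5 - 1*2), f(9, -25))) = 1/(2*(-604)*(-180 - 604) - 1*21) = 1/(2*(-604)*(-784) - 21) = 1/(947072 - 21) = 1/947051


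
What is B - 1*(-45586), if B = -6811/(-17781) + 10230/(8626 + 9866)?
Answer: 2498211608719/54801042 ≈ 45587.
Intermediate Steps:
B = 51308107/54801042 (B = -6811*(-1/17781) + 10230/18492 = 6811/17781 + 10230*(1/18492) = 6811/17781 + 1705/3082 = 51308107/54801042 ≈ 0.93626)
B - 1*(-45586) = 51308107/54801042 - 1*(-45586) = 51308107/54801042 + 45586 = 2498211608719/54801042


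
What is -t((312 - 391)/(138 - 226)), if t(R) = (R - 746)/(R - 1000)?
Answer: -65569/87921 ≈ -0.74577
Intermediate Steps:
t(R) = (-746 + R)/(-1000 + R)
-t((312 - 391)/(138 - 226)) = -(-746 + (312 - 391)/(138 - 226))/(-1000 + (312 - 391)/(138 - 226)) = -(-746 - 79/(-88))/(-1000 - 79/(-88)) = -(-746 - 79*(-1/88))/(-1000 - 79*(-1/88)) = -(-746 + 79/88)/(-1000 + 79/88) = -(-65569)/((-87921/88)*88) = -(-88)*(-65569)/(87921*88) = -1*65569/87921 = -65569/87921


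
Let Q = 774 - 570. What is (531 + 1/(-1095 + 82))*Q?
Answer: 109732008/1013 ≈ 1.0832e+5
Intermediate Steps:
Q = 204
(531 + 1/(-1095 + 82))*Q = (531 + 1/(-1095 + 82))*204 = (531 + 1/(-1013))*204 = (531 - 1/1013)*204 = (537902/1013)*204 = 109732008/1013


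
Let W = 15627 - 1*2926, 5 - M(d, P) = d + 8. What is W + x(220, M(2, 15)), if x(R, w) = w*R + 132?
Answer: 11733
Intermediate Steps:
M(d, P) = -3 - d (M(d, P) = 5 - (d + 8) = 5 - (8 + d) = 5 + (-8 - d) = -3 - d)
W = 12701 (W = 15627 - 2926 = 12701)
x(R, w) = 132 + R*w (x(R, w) = R*w + 132 = 132 + R*w)
W + x(220, M(2, 15)) = 12701 + (132 + 220*(-3 - 1*2)) = 12701 + (132 + 220*(-3 - 2)) = 12701 + (132 + 220*(-5)) = 12701 + (132 - 1100) = 12701 - 968 = 11733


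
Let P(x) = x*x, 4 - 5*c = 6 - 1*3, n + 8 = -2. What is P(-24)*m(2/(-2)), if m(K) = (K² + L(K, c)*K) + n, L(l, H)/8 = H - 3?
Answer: 38592/5 ≈ 7718.4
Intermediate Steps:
n = -10 (n = -8 - 2 = -10)
c = ⅕ (c = ⅘ - (6 - 1*3)/5 = ⅘ - (6 - 3)/5 = ⅘ - ⅕*3 = ⅘ - ⅗ = ⅕ ≈ 0.20000)
L(l, H) = -24 + 8*H (L(l, H) = 8*(H - 3) = 8*(-3 + H) = -24 + 8*H)
P(x) = x²
m(K) = -10 + K² - 112*K/5 (m(K) = (K² + (-24 + 8*(⅕))*K) - 10 = (K² + (-24 + 8/5)*K) - 10 = (K² - 112*K/5) - 10 = -10 + K² - 112*K/5)
P(-24)*m(2/(-2)) = (-24)²*(-10 + (2/(-2))² - 224/(5*(-2))) = 576*(-10 + (2*(-½))² - 224*(-1)/(5*2)) = 576*(-10 + (-1)² - 112/5*(-1)) = 576*(-10 + 1 + 112/5) = 576*(67/5) = 38592/5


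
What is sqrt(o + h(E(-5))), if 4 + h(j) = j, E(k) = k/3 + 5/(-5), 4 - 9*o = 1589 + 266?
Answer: 7*I*sqrt(39)/3 ≈ 14.572*I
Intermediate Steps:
o = -617/3 (o = 4/9 - (1589 + 266)/9 = 4/9 - 1/9*1855 = 4/9 - 1855/9 = -617/3 ≈ -205.67)
E(k) = -1 + k/3 (E(k) = k*(1/3) + 5*(-1/5) = k/3 - 1 = -1 + k/3)
h(j) = -4 + j
sqrt(o + h(E(-5))) = sqrt(-617/3 + (-4 + (-1 + (1/3)*(-5)))) = sqrt(-617/3 + (-4 + (-1 - 5/3))) = sqrt(-617/3 + (-4 - 8/3)) = sqrt(-617/3 - 20/3) = sqrt(-637/3) = 7*I*sqrt(39)/3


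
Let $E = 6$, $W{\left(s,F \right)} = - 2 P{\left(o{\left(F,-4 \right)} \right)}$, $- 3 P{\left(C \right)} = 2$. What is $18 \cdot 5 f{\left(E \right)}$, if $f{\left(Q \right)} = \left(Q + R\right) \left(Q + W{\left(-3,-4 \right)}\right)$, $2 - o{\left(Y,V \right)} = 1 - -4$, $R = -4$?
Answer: $1320$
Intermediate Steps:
$o{\left(Y,V \right)} = -3$ ($o{\left(Y,V \right)} = 2 - \left(1 - -4\right) = 2 - \left(1 + 4\right) = 2 - 5 = -3$)
$P{\left(C \right)} = - \frac{2}{3}$ ($P{\left(C \right)} = \left(- \frac{1}{3}\right) 2 = - \frac{2}{3}$)
$W{\left(s,F \right)} = \frac{4}{3}$ ($W{\left(s,F \right)} = \left(-2\right) \left(- \frac{2}{3}\right) = \frac{4}{3}$)
$f{\left(Q \right)} = \left(-4 + Q\right) \left(\frac{4}{3} + Q\right)$ ($f{\left(Q \right)} = \left(Q - 4\right) \left(Q + \frac{4}{3}\right) = \left(-4 + Q\right) \left(\frac{4}{3} + Q\right)$)
$18 \cdot 5 f{\left(E \right)} = 18 \cdot 5 \left(- \frac{16}{3} + 6^{2} - 16\right) = 90 \left(- \frac{16}{3} + 36 - 16\right) = 90 \cdot \frac{44}{3} = 1320$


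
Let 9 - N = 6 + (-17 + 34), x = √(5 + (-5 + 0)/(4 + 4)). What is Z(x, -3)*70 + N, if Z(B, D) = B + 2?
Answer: 126 + 35*√70/2 ≈ 272.42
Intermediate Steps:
x = √70/4 (x = √(5 - 5/8) = √(35/8) = √70/4 ≈ 2.0917)
Z(B, D) = 2 + B
N = -14 (N = 9 - (6 + (-17 + 34)) = 9 - (6 + 17) = 9 - 1*23 = 9 - 23 = -14)
Z(x, -3)*70 + N = (2 + √70/4)*70 - 14 = (140 + 35*√70/2) - 14 = 126 + 35*√70/2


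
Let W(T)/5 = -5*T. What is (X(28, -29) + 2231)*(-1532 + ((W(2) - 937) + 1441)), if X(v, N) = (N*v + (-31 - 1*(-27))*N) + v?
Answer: -1684914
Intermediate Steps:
X(v, N) = v - 4*N + N*v (X(v, N) = (N*v + (-31 + 27)*N) + v = (N*v - 4*N) + v = (-4*N + N*v) + v = v - 4*N + N*v)
W(T) = -25*T (W(T) = 5*(-5*T) = -25*T)
(X(28, -29) + 2231)*(-1532 + ((W(2) - 937) + 1441)) = ((28 - 4*(-29) - 29*28) + 2231)*(-1532 + ((-25*2 - 937) + 1441)) = ((28 + 116 - 812) + 2231)*(-1532 + ((-50 - 937) + 1441)) = (-668 + 2231)*(-1532 + (-987 + 1441)) = 1563*(-1532 + 454) = 1563*(-1078) = -1684914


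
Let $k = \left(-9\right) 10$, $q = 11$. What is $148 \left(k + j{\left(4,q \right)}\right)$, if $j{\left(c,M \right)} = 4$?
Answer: $-12728$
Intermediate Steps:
$k = -90$
$148 \left(k + j{\left(4,q \right)}\right) = 148 \left(-90 + 4\right) = 148 \left(-86\right) = -12728$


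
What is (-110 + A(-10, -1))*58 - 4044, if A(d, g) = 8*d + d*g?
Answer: -14484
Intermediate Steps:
(-110 + A(-10, -1))*58 - 4044 = (-110 - 10*(8 - 1))*58 - 4044 = (-110 - 10*7)*58 - 4044 = (-110 - 70)*58 - 4044 = -180*58 - 4044 = -10440 - 4044 = -14484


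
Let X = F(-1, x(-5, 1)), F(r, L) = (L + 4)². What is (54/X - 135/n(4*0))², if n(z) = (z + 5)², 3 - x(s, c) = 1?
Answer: 1521/100 ≈ 15.210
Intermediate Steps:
x(s, c) = 2 (x(s, c) = 3 - 1*1 = 3 - 1 = 2)
n(z) = (5 + z)²
F(r, L) = (4 + L)²
X = 36 (X = (4 + 2)² = 6² = 36)
(54/X - 135/n(4*0))² = (54/36 - 135/(5 + 4*0)²)² = (54*(1/36) - 135/(5 + 0)²)² = (3/2 - 135/(5²))² = (3/2 - 135/25)² = (3/2 - 135*1/25)² = (3/2 - 27/5)² = (-39/10)² = 1521/100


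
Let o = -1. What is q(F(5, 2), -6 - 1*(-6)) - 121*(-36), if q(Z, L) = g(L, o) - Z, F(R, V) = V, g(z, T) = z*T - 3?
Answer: 4351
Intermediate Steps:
g(z, T) = -3 + T*z (g(z, T) = T*z - 3 = -3 + T*z)
q(Z, L) = -3 - L - Z (q(Z, L) = (-3 - L) - Z = -3 - L - Z)
q(F(5, 2), -6 - 1*(-6)) - 121*(-36) = (-3 - (-6 - 1*(-6)) - 1*2) - 121*(-36) = (-3 - (-6 + 6) - 2) + 4356 = (-3 - 1*0 - 2) + 4356 = (-3 + 0 - 2) + 4356 = -5 + 4356 = 4351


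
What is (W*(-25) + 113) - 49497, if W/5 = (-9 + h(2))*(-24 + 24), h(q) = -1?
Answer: -49384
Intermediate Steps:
W = 0 (W = 5*((-9 - 1)*(-24 + 24)) = 5*(-10*0) = 5*0 = 0)
(W*(-25) + 113) - 49497 = (0*(-25) + 113) - 49497 = (0 + 113) - 49497 = 113 - 49497 = -49384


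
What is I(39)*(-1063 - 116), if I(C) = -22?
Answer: 25938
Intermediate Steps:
I(39)*(-1063 - 116) = -22*(-1063 - 116) = -22*(-1179) = 25938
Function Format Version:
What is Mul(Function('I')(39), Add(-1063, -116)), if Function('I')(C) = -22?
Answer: 25938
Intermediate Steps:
Mul(Function('I')(39), Add(-1063, -116)) = Mul(-22, Add(-1063, -116)) = Mul(-22, -1179) = 25938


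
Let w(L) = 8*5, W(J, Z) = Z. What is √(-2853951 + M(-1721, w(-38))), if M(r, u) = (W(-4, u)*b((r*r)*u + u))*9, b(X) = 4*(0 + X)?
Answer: √170599245249 ≈ 4.1304e+5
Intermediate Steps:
b(X) = 4*X
w(L) = 40
M(r, u) = 9*u*(4*u + 4*u*r²) (M(r, u) = (u*(4*((r*r)*u + u)))*9 = (u*(4*(r²*u + u)))*9 = (u*(4*(u*r² + u)))*9 = (u*(4*(u + u*r²)))*9 = (u*(4*u + 4*u*r²))*9 = 9*u*(4*u + 4*u*r²))
√(-2853951 + M(-1721, w(-38))) = √(-2853951 + 36*40²*(1 + (-1721)²)) = √(-2853951 + 36*1600*(1 + 2961841)) = √(-2853951 + 36*1600*2961842) = √(-2853951 + 170602099200) = √170599245249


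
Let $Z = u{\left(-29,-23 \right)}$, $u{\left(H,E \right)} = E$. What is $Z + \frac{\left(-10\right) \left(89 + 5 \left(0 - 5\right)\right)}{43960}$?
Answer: $- \frac{25293}{1099} \approx -23.015$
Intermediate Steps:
$Z = -23$
$Z + \frac{\left(-10\right) \left(89 + 5 \left(0 - 5\right)\right)}{43960} = -23 + \frac{\left(-10\right) \left(89 + 5 \left(0 - 5\right)\right)}{43960} = -23 + - 10 \left(89 + 5 \left(-5\right)\right) \frac{1}{43960} = -23 + - 10 \left(89 - 25\right) \frac{1}{43960} = -23 + \left(-10\right) 64 \cdot \frac{1}{43960} = -23 - \frac{16}{1099} = - \frac{25293}{1099}$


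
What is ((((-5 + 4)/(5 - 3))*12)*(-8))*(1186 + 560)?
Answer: 83808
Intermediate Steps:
((((-5 + 4)/(5 - 3))*12)*(-8))*(1186 + 560) = ((-1/2*12)*(-8))*1746 = ((-1*½*12)*(-8))*1746 = (-½*12*(-8))*1746 = -6*(-8)*1746 = 48*1746 = 83808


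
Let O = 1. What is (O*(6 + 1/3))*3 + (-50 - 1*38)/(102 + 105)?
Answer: 3845/207 ≈ 18.575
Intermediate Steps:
(O*(6 + 1/3))*3 + (-50 - 1*38)/(102 + 105) = (1*(6 + 1/3))*3 + (-50 - 1*38)/(102 + 105) = (1*(6 + 1/3))*3 + (-50 - 38)/207 = (1*(19/3))*3 + (1/207)*(-88) = (19/3)*3 - 88/207 = 19 - 88/207 = 3845/207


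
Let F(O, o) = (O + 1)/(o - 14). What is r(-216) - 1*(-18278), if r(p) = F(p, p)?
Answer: 840831/46 ≈ 18279.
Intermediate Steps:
F(O, o) = (1 + O)/(-14 + o)
r(p) = (1 + p)/(-14 + p)
r(-216) - 1*(-18278) = (1 - 216)/(-14 - 216) - 1*(-18278) = -215/(-230) + 18278 = -1/230*(-215) + 18278 = 43/46 + 18278 = 840831/46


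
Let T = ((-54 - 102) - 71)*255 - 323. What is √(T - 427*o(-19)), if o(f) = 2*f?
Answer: I*√41982 ≈ 204.9*I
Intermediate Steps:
T = -58208 (T = (-156 - 71)*255 - 323 = -227*255 - 323 = -57885 - 323 = -58208)
√(T - 427*o(-19)) = √(-58208 - 854*(-19)) = √(-58208 - 427*(-38)) = √(-58208 + 16226) = √(-41982) = I*√41982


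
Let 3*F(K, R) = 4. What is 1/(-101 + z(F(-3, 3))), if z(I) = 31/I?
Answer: -4/311 ≈ -0.012862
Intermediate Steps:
F(K, R) = 4/3 (F(K, R) = (⅓)*4 = 4/3)
1/(-101 + z(F(-3, 3))) = 1/(-101 + 31/(4/3)) = 1/(-101 + 31*(¾)) = 1/(-101 + 93/4) = 1/(-311/4) = -4/311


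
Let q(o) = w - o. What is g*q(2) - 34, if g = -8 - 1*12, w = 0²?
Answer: 6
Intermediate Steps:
w = 0
q(o) = -o (q(o) = 0 - o = -o)
g = -20 (g = -8 - 12 = -20)
g*q(2) - 34 = -(-20)*2 - 34 = -20*(-2) - 34 = 40 - 34 = 6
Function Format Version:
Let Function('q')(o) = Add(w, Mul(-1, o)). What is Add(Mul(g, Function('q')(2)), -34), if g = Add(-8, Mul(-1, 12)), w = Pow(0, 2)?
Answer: 6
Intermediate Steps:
w = 0
Function('q')(o) = Mul(-1, o) (Function('q')(o) = Add(0, Mul(-1, o)) = Mul(-1, o))
g = -20 (g = Add(-8, -12) = -20)
Add(Mul(g, Function('q')(2)), -34) = Add(Mul(-20, Mul(-1, 2)), -34) = Add(Mul(-20, -2), -34) = Add(40, -34) = 6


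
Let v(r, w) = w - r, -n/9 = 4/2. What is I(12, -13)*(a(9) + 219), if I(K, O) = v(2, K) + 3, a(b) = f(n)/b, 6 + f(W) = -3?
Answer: 2834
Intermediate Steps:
n = -18 (n = -36/2 = -9*2 = -18)
f(W) = -9 (f(W) = -6 - 3 = -9)
a(b) = -9/b
I(K, O) = 1 + K (I(K, O) = (K - 1*2) + 3 = (K - 2) + 3 = (-2 + K) + 3 = 1 + K)
I(12, -13)*(a(9) + 219) = (1 + 12)*(-9/9 + 219) = 13*(-9*⅑ + 219) = 13*(-1 + 219) = 13*218 = 2834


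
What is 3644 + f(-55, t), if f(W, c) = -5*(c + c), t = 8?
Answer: 3564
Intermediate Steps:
f(W, c) = -10*c
3644 + f(-55, t) = 3644 - 10*8 = 3644 - 80 = 3564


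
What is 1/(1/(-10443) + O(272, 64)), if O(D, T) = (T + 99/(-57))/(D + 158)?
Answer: 85319310/12345899 ≈ 6.9107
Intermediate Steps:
O(D, T) = (-33/19 + T)/(158 + D) (O(D, T) = (T + 99*(-1/57))/(158 + D) = (T - 33/19)/(158 + D) = (-33/19 + T)/(158 + D))
1/(1/(-10443) + O(272, 64)) = 1/(1/(-10443) + (-33/19 + 64)/(158 + 272)) = 1/(-1/10443 + (1183/19)/430) = 1/(-1/10443 + (1/430)*(1183/19)) = 1/(-1/10443 + 1183/8170) = 1/(12345899/85319310) = 85319310/12345899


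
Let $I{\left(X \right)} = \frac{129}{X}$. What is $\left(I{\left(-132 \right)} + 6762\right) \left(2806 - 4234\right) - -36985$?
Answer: $- \frac{105795310}{11} \approx -9.6178 \cdot 10^{6}$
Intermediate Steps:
$\left(I{\left(-132 \right)} + 6762\right) \left(2806 - 4234\right) - -36985 = \left(\frac{129}{-132} + 6762\right) \left(2806 - 4234\right) - -36985 = \left(129 \left(- \frac{1}{132}\right) + 6762\right) \left(-1428\right) + 36985 = \left(- \frac{43}{44} + 6762\right) \left(-1428\right) + 36985 = \frac{297485}{44} \left(-1428\right) + 36985 = - \frac{106202145}{11} + 36985 = - \frac{105795310}{11}$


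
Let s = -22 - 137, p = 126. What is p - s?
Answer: 285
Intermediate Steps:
s = -159
p - s = 126 - 1*(-159) = 126 + 159 = 285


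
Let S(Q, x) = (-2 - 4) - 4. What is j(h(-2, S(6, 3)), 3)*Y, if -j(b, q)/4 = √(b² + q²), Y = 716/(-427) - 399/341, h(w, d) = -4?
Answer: 8290580/145607 ≈ 56.938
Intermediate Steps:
S(Q, x) = -10 (S(Q, x) = -6 - 4 = -10)
Y = -414529/145607 (Y = 716*(-1/427) - 399*1/341 = -716/427 - 399/341 = -414529/145607 ≈ -2.8469)
j(b, q) = -4*√(b² + q²)
j(h(-2, S(6, 3)), 3)*Y = -4*√((-4)² + 3²)*(-414529/145607) = -4*√(16 + 9)*(-414529/145607) = -4*√25*(-414529/145607) = -4*5*(-414529/145607) = -20*(-414529/145607) = 8290580/145607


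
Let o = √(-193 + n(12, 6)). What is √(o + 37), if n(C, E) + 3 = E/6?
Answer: √(37 + I*√195) ≈ 6.1866 + 1.1286*I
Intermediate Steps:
n(C, E) = -3 + E/6
o = I*√195 (o = √(-193 + (-3 + (⅙)*6)) = √(-193 + (-3 + 1)) = √(-193 - 2) = √(-195) = I*√195 ≈ 13.964*I)
√(o + 37) = √(I*√195 + 37) = √(37 + I*√195)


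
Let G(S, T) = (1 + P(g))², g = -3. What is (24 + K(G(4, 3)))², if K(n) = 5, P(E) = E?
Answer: 841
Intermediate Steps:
G(S, T) = 4 (G(S, T) = (1 - 3)² = (-2)² = 4)
(24 + K(G(4, 3)))² = (24 + 5)² = 29² = 841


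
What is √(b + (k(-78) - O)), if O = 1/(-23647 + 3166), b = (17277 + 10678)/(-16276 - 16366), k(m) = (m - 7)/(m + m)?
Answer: I*√2614243528604801951/2897010142 ≈ 0.55811*I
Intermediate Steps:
k(m) = (-7 + m)/(2*m) (k(m) = (-7 + m)/((2*m)) = (-7 + m)*(1/(2*m)) = (-7 + m)/(2*m))
b = -27955/32642 (b = 27955/(-32642) = 27955*(-1/32642) = -27955/32642 ≈ -0.85641)
O = -1/20481 (O = 1/(-20481) = -1/20481 ≈ -4.8826e-5)
√(b + (k(-78) - O)) = √(-27955/32642 + ((½)*(-7 - 78)/(-78) - 1*(-1/20481))) = √(-27955/32642 + ((½)*(-1/78)*(-85) + 1/20481)) = √(-27955/32642 + (85/156 + 1/20481)) = √(-27955/32642 + 193449/355004) = √(-1804787281/5794020284) = I*√2614243528604801951/2897010142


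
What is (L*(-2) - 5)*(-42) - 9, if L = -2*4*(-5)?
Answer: 3561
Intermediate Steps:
L = 40 (L = -8*(-5) = 40)
(L*(-2) - 5)*(-42) - 9 = (40*(-2) - 5)*(-42) - 9 = (-80 - 5)*(-42) - 9 = -85*(-42) - 9 = 3570 - 9 = 3561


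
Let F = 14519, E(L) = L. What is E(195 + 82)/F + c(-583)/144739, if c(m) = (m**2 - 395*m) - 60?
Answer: 8317577869/2101465541 ≈ 3.9580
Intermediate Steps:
c(m) = -60 + m**2 - 395*m
E(195 + 82)/F + c(-583)/144739 = (195 + 82)/14519 + (-60 + (-583)**2 - 395*(-583))/144739 = 277*(1/14519) + (-60 + 339889 + 230285)*(1/144739) = 277/14519 + 570114*(1/144739) = 277/14519 + 570114/144739 = 8317577869/2101465541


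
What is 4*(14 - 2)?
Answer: 48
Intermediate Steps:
4*(14 - 2) = 4*12 = 48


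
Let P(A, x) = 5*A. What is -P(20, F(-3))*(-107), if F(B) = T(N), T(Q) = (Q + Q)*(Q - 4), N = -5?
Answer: 10700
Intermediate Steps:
T(Q) = 2*Q*(-4 + Q) (T(Q) = (2*Q)*(-4 + Q) = 2*Q*(-4 + Q))
F(B) = 90 (F(B) = 2*(-5)*(-4 - 5) = 2*(-5)*(-9) = 90)
-P(20, F(-3))*(-107) = -5*20*(-107) = -1*100*(-107) = -100*(-107) = 10700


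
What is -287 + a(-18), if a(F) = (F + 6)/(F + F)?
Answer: -860/3 ≈ -286.67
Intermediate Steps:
a(F) = (6 + F)/(2*F) (a(F) = (6 + F)/((2*F)) = (6 + F)*(1/(2*F)) = (6 + F)/(2*F))
-287 + a(-18) = -287 + (1/2)*(6 - 18)/(-18) = -287 + (1/2)*(-1/18)*(-12) = -287 + 1/3 = -860/3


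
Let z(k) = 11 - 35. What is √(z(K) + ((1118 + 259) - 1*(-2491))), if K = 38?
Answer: 62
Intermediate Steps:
z(k) = -24
√(z(K) + ((1118 + 259) - 1*(-2491))) = √(-24 + ((1118 + 259) - 1*(-2491))) = √(-24 + (1377 + 2491)) = √(-24 + 3868) = √3844 = 62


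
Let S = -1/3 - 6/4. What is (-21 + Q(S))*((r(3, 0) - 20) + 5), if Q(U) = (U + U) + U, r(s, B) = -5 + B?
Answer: 530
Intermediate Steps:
S = -11/6 (S = -1*⅓ - 6*¼ = -⅓ - 3/2 = -11/6 ≈ -1.8333)
Q(U) = 3*U (Q(U) = 2*U + U = 3*U)
(-21 + Q(S))*((r(3, 0) - 20) + 5) = (-21 + 3*(-11/6))*(((-5 + 0) - 20) + 5) = (-21 - 11/2)*((-5 - 20) + 5) = -53*(-25 + 5)/2 = -53/2*(-20) = 530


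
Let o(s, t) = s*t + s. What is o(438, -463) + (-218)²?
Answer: -154832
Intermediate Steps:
o(s, t) = s + s*t
o(438, -463) + (-218)² = 438*(1 - 463) + (-218)² = 438*(-462) + 47524 = -202356 + 47524 = -154832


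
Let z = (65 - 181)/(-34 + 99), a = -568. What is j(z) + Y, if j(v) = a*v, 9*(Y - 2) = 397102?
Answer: 26405792/585 ≈ 45138.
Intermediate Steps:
Y = 397120/9 (Y = 2 + (1/9)*397102 = 2 + 397102/9 = 397120/9 ≈ 44124.)
z = -116/65 ≈ -1.7846
j(v) = -568*v
j(z) + Y = -568*(-116/65) + 397120/9 = 65888/65 + 397120/9 = 26405792/585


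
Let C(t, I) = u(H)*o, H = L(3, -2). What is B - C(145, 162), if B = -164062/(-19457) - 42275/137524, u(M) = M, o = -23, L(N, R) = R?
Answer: -101347087715/2675804468 ≈ -37.875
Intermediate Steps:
H = -2
C(t, I) = 46 (C(t, I) = -2*(-23) = 46)
B = 21739917813/2675804468 (B = -164062*(-1/19457) - 42275*1/137524 = 164062/19457 - 42275/137524 = 21739917813/2675804468 ≈ 8.1246)
B - C(145, 162) = 21739917813/2675804468 - 1*46 = 21739917813/2675804468 - 46 = -101347087715/2675804468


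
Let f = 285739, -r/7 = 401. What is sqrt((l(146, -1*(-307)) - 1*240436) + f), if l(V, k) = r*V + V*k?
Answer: I*sqrt(319697) ≈ 565.42*I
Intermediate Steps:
r = -2807 (r = -7*401 = -2807)
l(V, k) = -2807*V + V*k
sqrt((l(146, -1*(-307)) - 1*240436) + f) = sqrt((146*(-2807 - 1*(-307)) - 1*240436) + 285739) = sqrt((146*(-2807 + 307) - 240436) + 285739) = sqrt((146*(-2500) - 240436) + 285739) = sqrt((-365000 - 240436) + 285739) = sqrt(-605436 + 285739) = sqrt(-319697) = I*sqrt(319697)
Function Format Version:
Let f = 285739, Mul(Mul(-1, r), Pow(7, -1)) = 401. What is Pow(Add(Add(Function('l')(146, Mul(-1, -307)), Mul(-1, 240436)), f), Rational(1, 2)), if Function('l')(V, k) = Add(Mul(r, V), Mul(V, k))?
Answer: Mul(I, Pow(319697, Rational(1, 2))) ≈ Mul(565.42, I)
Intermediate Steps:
r = -2807 (r = Mul(-7, 401) = -2807)
Function('l')(V, k) = Add(Mul(-2807, V), Mul(V, k))
Pow(Add(Add(Function('l')(146, Mul(-1, -307)), Mul(-1, 240436)), f), Rational(1, 2)) = Pow(Add(Add(Mul(146, Add(-2807, Mul(-1, -307))), Mul(-1, 240436)), 285739), Rational(1, 2)) = Pow(Add(Add(Mul(146, Add(-2807, 307)), -240436), 285739), Rational(1, 2)) = Pow(Add(Add(Mul(146, -2500), -240436), 285739), Rational(1, 2)) = Pow(Add(Add(-365000, -240436), 285739), Rational(1, 2)) = Pow(Add(-605436, 285739), Rational(1, 2)) = Pow(-319697, Rational(1, 2)) = Mul(I, Pow(319697, Rational(1, 2)))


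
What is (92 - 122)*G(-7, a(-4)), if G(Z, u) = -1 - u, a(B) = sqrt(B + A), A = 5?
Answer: 60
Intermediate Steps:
a(B) = sqrt(5 + B) (a(B) = sqrt(B + 5) = sqrt(5 + B))
(92 - 122)*G(-7, a(-4)) = (92 - 122)*(-1 - sqrt(5 - 4)) = -30*(-1 - sqrt(1)) = -30*(-1 - 1*1) = -30*(-1 - 1) = -30*(-2) = 60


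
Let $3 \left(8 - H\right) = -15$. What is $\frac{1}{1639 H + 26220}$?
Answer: $\frac{1}{47527} \approx 2.1041 \cdot 10^{-5}$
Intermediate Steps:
$H = 13$ ($H = 8 - -5 = 8 + 5 = 13$)
$\frac{1}{1639 H + 26220} = \frac{1}{1639 \cdot 13 + 26220} = \frac{1}{21307 + 26220} = \frac{1}{47527}$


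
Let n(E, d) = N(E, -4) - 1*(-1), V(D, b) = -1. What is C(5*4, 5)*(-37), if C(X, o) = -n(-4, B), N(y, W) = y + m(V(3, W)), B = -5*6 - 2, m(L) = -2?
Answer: -185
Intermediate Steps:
B = -32 (B = -30 - 2 = -32)
N(y, W) = -2 + y (N(y, W) = y - 2 = -2 + y)
n(E, d) = -1 + E (n(E, d) = (-2 + E) - 1*(-1) = (-2 + E) + 1 = -1 + E)
C(X, o) = 5 (C(X, o) = -(-1 - 4) = -1*(-5) = 5)
C(5*4, 5)*(-37) = 5*(-37) = -185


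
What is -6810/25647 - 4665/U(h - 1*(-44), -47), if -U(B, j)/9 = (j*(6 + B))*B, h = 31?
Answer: -391543789/1464571935 ≈ -0.26734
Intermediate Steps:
U(B, j) = -9*B*j*(6 + B) (U(B, j) = -9*j*(6 + B)*B = -9*B*j*(6 + B))
-6810/25647 - 4665/U(h - 1*(-44), -47) = -6810/25647 - 4665*1/(423*(6 + (31 - 1*(-44)))*(31 - 1*(-44))) = -6810*1/25647 - 4665*1/(423*(6 + (31 + 44))*(31 + 44)) = -2270/8549 - 4665*1/(31725*(6 + 75)) = -2270/8549 - 4665/((-9*75*(-47)*81)) = -2270/8549 - 4665/2569725 = -2270/8549 - 4665*1/2569725 = -2270/8549 - 311/171315 = -391543789/1464571935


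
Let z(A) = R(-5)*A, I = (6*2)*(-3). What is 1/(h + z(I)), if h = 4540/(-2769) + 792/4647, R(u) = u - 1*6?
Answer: 4289181/1692214232 ≈ 0.0025347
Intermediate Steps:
R(u) = -6 + u (R(u) = u - 6 = -6 + u)
I = -36 (I = 12*(-3) = -36)
h = -6301444/4289181 (h = 4540*(-1/2769) + 792*(1/4647) = -4540/2769 + 264/1549 = -6301444/4289181 ≈ -1.4691)
z(A) = -11*A (z(A) = (-6 - 5)*A = -11*A)
1/(h + z(I)) = 1/(-6301444/4289181 - 11*(-36)) = 1/(-6301444/4289181 + 396) = 1/(1692214232/4289181) = 4289181/1692214232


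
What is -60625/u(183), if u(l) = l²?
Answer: -60625/33489 ≈ -1.8103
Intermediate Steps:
-60625/u(183) = -60625/(183²) = -60625/33489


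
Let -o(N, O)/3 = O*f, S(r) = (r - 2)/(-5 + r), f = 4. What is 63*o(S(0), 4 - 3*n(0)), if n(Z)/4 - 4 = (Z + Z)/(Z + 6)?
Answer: 33264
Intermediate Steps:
n(Z) = 16 + 8*Z/(6 + Z) (n(Z) = 16 + 4*((Z + Z)/(Z + 6)) = 16 + 4*((2*Z)/(6 + Z)) = 16 + 4*(2*Z/(6 + Z)) = 16 + 8*Z/(6 + Z))
S(r) = (-2 + r)/(-5 + r)
o(N, O) = -12*O (o(N, O) = -3*O*4 = -12*O)
63*o(S(0), 4 - 3*n(0)) = 63*(-12*(4 - 72*(4 + 0)/(6 + 0))) = 63*(-12*(4 - 72*4/6)) = 63*(-12*(4 - 3*16)) = 63*(-12*(4 - 48)) = 63*(-12*(-44)) = 63*528 = 33264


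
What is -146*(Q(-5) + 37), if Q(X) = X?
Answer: -4672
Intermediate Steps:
-146*(Q(-5) + 37) = -146*(-5 + 37) = -146*32 = -4672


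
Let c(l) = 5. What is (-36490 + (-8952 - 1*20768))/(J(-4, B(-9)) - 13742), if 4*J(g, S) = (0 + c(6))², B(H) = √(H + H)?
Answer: 264840/54943 ≈ 4.8203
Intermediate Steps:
B(H) = √2*√H (B(H) = √(2*H) = √2*√H)
J(g, S) = 25/4 (J(g, S) = (0 + 5)²/4 = (¼)*5² = (¼)*25 = 25/4)
(-36490 + (-8952 - 1*20768))/(J(-4, B(-9)) - 13742) = (-36490 + (-8952 - 1*20768))/(25/4 - 13742) = (-36490 + (-8952 - 20768))/(-54943/4) = (-36490 - 29720)*(-4/54943) = -66210*(-4/54943) = 264840/54943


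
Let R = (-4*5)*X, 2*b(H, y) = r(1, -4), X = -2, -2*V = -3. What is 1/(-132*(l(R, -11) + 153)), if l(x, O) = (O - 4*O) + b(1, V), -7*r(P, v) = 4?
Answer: -7/171600 ≈ -4.0793e-5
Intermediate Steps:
V = 3/2 (V = -½*(-3) = 3/2 ≈ 1.5000)
r(P, v) = -4/7 (r(P, v) = -⅐*4 = -4/7)
b(H, y) = -2/7 (b(H, y) = (½)*(-4/7) = -2/7)
R = 40 (R = -4*5*(-2) = -20*(-2) = 40)
l(x, O) = -2/7 - 3*O (l(x, O) = (O - 4*O) - 2/7 = -3*O - 2/7 = -2/7 - 3*O)
1/(-132*(l(R, -11) + 153)) = 1/(-132*((-2/7 - 3*(-11)) + 153)) = 1/(-132*((-2/7 + 33) + 153)) = 1/(-132*(229/7 + 153)) = 1/(-132*1300/7) = 1/(-171600/7) = -7/171600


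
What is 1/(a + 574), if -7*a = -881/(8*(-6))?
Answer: 336/191983 ≈ 0.0017502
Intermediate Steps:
a = -881/336 (a = -(-881)/(7*(8*(-6))) = -(-881)/(7*(-48)) = -(-881)*(-1)/(7*48) = -1/7*881/48 = -881/336 ≈ -2.6220)
1/(a + 574) = 1/(-881/336 + 574) = 1/(191983/336) = 336/191983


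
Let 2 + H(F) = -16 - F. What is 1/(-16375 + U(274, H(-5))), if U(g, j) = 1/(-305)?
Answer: -305/4994376 ≈ -6.1069e-5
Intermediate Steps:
H(F) = -18 - F (H(F) = -2 + (-16 - F) = -18 - F)
U(g, j) = -1/305
1/(-16375 + U(274, H(-5))) = 1/(-16375 - 1/305) = 1/(-4994376/305) = -305/4994376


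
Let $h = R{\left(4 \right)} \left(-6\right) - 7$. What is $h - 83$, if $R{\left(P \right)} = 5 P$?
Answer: $-210$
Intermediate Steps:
$h = -127$ ($h = 5 \cdot 4 \left(-6\right) - 7 = 20 \left(-6\right) - 7 = -120 - 7 = -127$)
$h - 83 = -127 - 83 = -210$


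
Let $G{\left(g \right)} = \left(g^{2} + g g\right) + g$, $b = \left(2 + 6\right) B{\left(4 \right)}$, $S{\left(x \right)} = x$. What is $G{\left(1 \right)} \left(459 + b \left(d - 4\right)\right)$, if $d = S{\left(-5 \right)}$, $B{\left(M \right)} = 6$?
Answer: $81$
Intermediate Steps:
$b = 48$ ($b = \left(2 + 6\right) 6 = 8 \cdot 6 = 48$)
$d = -5$
$G{\left(g \right)} = g + 2 g^{2}$ ($G{\left(g \right)} = \left(g^{2} + g^{2}\right) + g = 2 g^{2} + g = g + 2 g^{2}$)
$G{\left(1 \right)} \left(459 + b \left(d - 4\right)\right) = 1 \left(1 + 2 \cdot 1\right) \left(459 + 48 \left(-5 - 4\right)\right) = 1 \left(1 + 2\right) \left(459 + 48 \left(-9\right)\right) = 1 \cdot 3 \left(459 - 432\right) = 3 \cdot 27 = 81$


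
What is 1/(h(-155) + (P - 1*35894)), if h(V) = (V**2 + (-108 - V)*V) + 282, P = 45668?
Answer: 1/26796 ≈ 3.7319e-5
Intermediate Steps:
h(V) = 282 + V**2 + V*(-108 - V) (h(V) = (V**2 + V*(-108 - V)) + 282 = 282 + V**2 + V*(-108 - V))
1/(h(-155) + (P - 1*35894)) = 1/((282 - 108*(-155)) + (45668 - 1*35894)) = 1/((282 + 16740) + (45668 - 35894)) = 1/(17022 + 9774) = 1/26796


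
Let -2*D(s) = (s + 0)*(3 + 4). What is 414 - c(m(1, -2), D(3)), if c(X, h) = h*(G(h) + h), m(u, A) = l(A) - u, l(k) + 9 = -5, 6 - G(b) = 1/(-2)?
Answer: 372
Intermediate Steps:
G(b) = 13/2 (G(b) = 6 - 1/(-2) = 6 - 1*(-1/2) = 6 + 1/2 = 13/2)
l(k) = -14 (l(k) = -9 - 5 = -14)
D(s) = -7*s/2 (D(s) = -(s + 0)*(3 + 4)/2 = -s*7/2 = -7*s/2)
m(u, A) = -14 - u
c(X, h) = h*(13/2 + h)
414 - c(m(1, -2), D(3)) = 414 - (-7/2*3)*(13 + 2*(-7/2*3))/2 = 414 - (-21)*(13 + 2*(-21/2))/(2*2) = 414 - (-21)*(13 - 21)/(2*2) = 414 - (-21)*(-8)/(2*2) = 414 - 1*42 = 414 - 42 = 372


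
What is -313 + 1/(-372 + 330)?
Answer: -13147/42 ≈ -313.02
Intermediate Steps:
-313 + 1/(-372 + 330) = -313 + 1/(-42) = -313 - 1/42 = -13147/42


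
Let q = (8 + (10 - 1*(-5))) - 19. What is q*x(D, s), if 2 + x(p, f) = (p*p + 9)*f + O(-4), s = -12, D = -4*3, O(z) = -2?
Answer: -7360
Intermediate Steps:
D = -12
x(p, f) = -4 + f*(9 + p²) (x(p, f) = -2 + ((p*p + 9)*f - 2) = -2 + ((p² + 9)*f - 2) = -2 + ((9 + p²)*f - 2) = -2 + (f*(9 + p²) - 2) = -2 + (-2 + f*(9 + p²)) = -4 + f*(9 + p²))
q = 4 (q = (8 + (10 + 5)) - 19 = (8 + 15) - 19 = 23 - 19 = 4)
q*x(D, s) = 4*(-4 + 9*(-12) - 12*(-12)²) = 4*(-4 - 108 - 12*144) = 4*(-4 - 108 - 1728) = 4*(-1840) = -7360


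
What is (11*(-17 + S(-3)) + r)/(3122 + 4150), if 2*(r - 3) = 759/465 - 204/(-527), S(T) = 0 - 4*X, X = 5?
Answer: -124927/2254320 ≈ -0.055417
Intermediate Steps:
S(T) = -20 (S(T) = 0 - 4*5 = 0 - 20 = -20)
r = 1243/310 (r = 3 + (759/465 - 204/(-527))/2 = 3 + (759*(1/465) - 204*(-1/527))/2 = 3 + (253/155 + 12/31)/2 = 3 + (½)*(313/155) = 3 + 313/310 = 1243/310 ≈ 4.0097)
(11*(-17 + S(-3)) + r)/(3122 + 4150) = (11*(-17 - 20) + 1243/310)/(3122 + 4150) = (11*(-37) + 1243/310)/7272 = (-407 + 1243/310)*(1/7272) = -124927/310*1/7272 = -124927/2254320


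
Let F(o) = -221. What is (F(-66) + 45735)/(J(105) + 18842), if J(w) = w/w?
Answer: 45514/18843 ≈ 2.4154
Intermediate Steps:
J(w) = 1
(F(-66) + 45735)/(J(105) + 18842) = (-221 + 45735)/(1 + 18842) = 45514/18843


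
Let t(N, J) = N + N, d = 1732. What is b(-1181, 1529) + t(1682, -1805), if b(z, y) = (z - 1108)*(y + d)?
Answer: -7461065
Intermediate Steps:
t(N, J) = 2*N
b(z, y) = (-1108 + z)*(1732 + y) (b(z, y) = (z - 1108)*(y + 1732) = (-1108 + z)*(1732 + y))
b(-1181, 1529) + t(1682, -1805) = (-1919056 - 1108*1529 + 1732*(-1181) + 1529*(-1181)) + 2*1682 = (-1919056 - 1694132 - 2045492 - 1805749) + 3364 = -7464429 + 3364 = -7461065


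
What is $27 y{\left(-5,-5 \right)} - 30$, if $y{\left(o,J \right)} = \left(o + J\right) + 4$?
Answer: $-192$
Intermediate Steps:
$y{\left(o,J \right)} = 4 + J + o$ ($y{\left(o,J \right)} = \left(J + o\right) + 4 = 4 + J + o$)
$27 y{\left(-5,-5 \right)} - 30 = 27 \left(4 - 5 - 5\right) - 30 = 27 \left(-6\right) - 30 = -162 - 30 = -192$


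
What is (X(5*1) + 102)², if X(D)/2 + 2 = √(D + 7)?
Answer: 9652 + 784*√3 ≈ 11010.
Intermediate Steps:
X(D) = -4 + 2*√(7 + D) (X(D) = -4 + 2*√(D + 7) = -4 + 2*√(7 + D))
(X(5*1) + 102)² = ((-4 + 2*√(7 + 5*1)) + 102)² = ((-4 + 2*√(7 + 5)) + 102)² = ((-4 + 2*√12) + 102)² = ((-4 + 2*(2*√3)) + 102)² = ((-4 + 4*√3) + 102)² = (98 + 4*√3)²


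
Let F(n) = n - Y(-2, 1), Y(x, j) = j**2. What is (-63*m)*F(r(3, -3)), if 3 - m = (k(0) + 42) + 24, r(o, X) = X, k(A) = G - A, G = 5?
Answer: -17136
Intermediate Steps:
k(A) = 5 - A
F(n) = -1 + n (F(n) = n - 1*1**2 = n - 1*1 = n - 1 = -1 + n)
m = -68 (m = 3 - (((5 - 1*0) + 42) + 24) = 3 - (((5 + 0) + 42) + 24) = 3 - ((5 + 42) + 24) = 3 - (47 + 24) = 3 - 1*71 = 3 - 71 = -68)
(-63*m)*F(r(3, -3)) = (-63*(-68))*(-1 - 3) = 4284*(-4) = -17136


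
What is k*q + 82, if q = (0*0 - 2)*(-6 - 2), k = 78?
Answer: 1330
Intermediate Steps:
q = 16 (q = (0 - 2)*(-8) = -2*(-8) = 16)
k*q + 82 = 78*16 + 82 = 1248 + 82 = 1330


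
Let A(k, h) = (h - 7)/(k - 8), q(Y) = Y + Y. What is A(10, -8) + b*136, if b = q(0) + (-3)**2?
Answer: 2433/2 ≈ 1216.5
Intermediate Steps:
q(Y) = 2*Y
A(k, h) = (-7 + h)/(-8 + k)
b = 9 (b = 2*0 + (-3)**2 = 0 + 9 = 9)
A(10, -8) + b*136 = (-7 - 8)/(-8 + 10) + 9*136 = -15/2 + 1224 = 2433/2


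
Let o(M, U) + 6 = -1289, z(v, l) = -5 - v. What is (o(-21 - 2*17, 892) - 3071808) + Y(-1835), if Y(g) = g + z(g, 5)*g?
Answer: -6432988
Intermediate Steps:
o(M, U) = -1295 (o(M, U) = -6 - 1289 = -1295)
Y(g) = g + g*(-5 - g) (Y(g) = g + (-5 - g)*g = g + g*(-5 - g))
(o(-21 - 2*17, 892) - 3071808) + Y(-1835) = (-1295 - 3071808) - 1*(-1835)*(4 - 1835) = -3073103 - 1*(-1835)*(-1831) = -3073103 - 3359885 = -6432988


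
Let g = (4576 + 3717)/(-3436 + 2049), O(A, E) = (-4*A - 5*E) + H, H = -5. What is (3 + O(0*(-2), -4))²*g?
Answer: -2686932/1387 ≈ -1937.2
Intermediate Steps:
O(A, E) = -5 - 5*E - 4*A (O(A, E) = (-4*A - 5*E) - 5 = (-5*E - 4*A) - 5 = -5 - 5*E - 4*A)
g = -8293/1387 (g = 8293/(-1387) = 8293*(-1/1387) = -8293/1387 ≈ -5.9791)
(3 + O(0*(-2), -4))²*g = (3 + (-5 - 5*(-4) - 0*(-2)))²*(-8293/1387) = (3 + (-5 + 20 - 4*0))²*(-8293/1387) = (3 + (-5 + 20 + 0))²*(-8293/1387) = (3 + 15)²*(-8293/1387) = 18²*(-8293/1387) = 324*(-8293/1387) = -2686932/1387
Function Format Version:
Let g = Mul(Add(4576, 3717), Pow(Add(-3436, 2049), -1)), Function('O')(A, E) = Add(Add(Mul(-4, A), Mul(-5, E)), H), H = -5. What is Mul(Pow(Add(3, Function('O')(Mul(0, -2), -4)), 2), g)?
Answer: Rational(-2686932, 1387) ≈ -1937.2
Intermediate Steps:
Function('O')(A, E) = Add(-5, Mul(-5, E), Mul(-4, A)) (Function('O')(A, E) = Add(Add(Mul(-4, A), Mul(-5, E)), -5) = Add(Add(Mul(-5, E), Mul(-4, A)), -5) = Add(-5, Mul(-5, E), Mul(-4, A)))
g = Rational(-8293, 1387) (g = Mul(8293, Pow(-1387, -1)) = Mul(8293, Rational(-1, 1387)) = Rational(-8293, 1387) ≈ -5.9791)
Mul(Pow(Add(3, Function('O')(Mul(0, -2), -4)), 2), g) = Mul(Pow(Add(3, Add(-5, Mul(-5, -4), Mul(-4, Mul(0, -2)))), 2), Rational(-8293, 1387)) = Mul(Pow(Add(3, Add(-5, 20, Mul(-4, 0))), 2), Rational(-8293, 1387)) = Mul(Pow(Add(3, Add(-5, 20, 0)), 2), Rational(-8293, 1387)) = Mul(Pow(Add(3, 15), 2), Rational(-8293, 1387)) = Mul(Pow(18, 2), Rational(-8293, 1387)) = Mul(324, Rational(-8293, 1387)) = Rational(-2686932, 1387)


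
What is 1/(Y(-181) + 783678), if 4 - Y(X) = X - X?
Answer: 1/783682 ≈ 1.2760e-6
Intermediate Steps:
Y(X) = 4 (Y(X) = 4 - (X - X) = 4 - 1*0 = 4 + 0 = 4)
1/(Y(-181) + 783678) = 1/(4 + 783678) = 1/783682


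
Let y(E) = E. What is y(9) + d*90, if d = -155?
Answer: -13941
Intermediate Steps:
y(9) + d*90 = 9 - 155*90 = 9 - 13950 = -13941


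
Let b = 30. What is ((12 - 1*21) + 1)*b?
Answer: -240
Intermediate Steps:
((12 - 1*21) + 1)*b = ((12 - 1*21) + 1)*30 = ((12 - 21) + 1)*30 = (-9 + 1)*30 = -8*30 = -240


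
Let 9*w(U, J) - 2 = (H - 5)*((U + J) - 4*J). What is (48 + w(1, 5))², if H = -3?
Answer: 33124/9 ≈ 3680.4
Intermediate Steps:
w(U, J) = 2/9 - 8*U/9 + 8*J/3 (w(U, J) = 2/9 + ((-3 - 5)*((U + J) - 4*J))/9 = 2/9 + (-8*((J + U) - 4*J))/9 = 2/9 + (-8*(U - 3*J))/9 = 2/9 + (-8*U + 24*J)/9 = 2/9 + (-8*U/9 + 8*J/3) = 2/9 - 8*U/9 + 8*J/3)
(48 + w(1, 5))² = (48 + (2/9 - 8/9*1 + (8/3)*5))² = (48 + (2/9 - 8/9 + 40/3))² = (48 + 38/3)² = (182/3)² = 33124/9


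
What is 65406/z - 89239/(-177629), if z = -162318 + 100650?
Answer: -1019135287/1825670862 ≈ -0.55822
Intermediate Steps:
z = -61668
65406/z - 89239/(-177629) = 65406/(-61668) - 89239/(-177629) = 65406*(-1/61668) - 89239*(-1/177629) = -10901/10278 + 89239/177629 = -1019135287/1825670862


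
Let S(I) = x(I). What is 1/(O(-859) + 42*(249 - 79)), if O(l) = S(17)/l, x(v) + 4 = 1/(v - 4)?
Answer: 11167/79732431 ≈ 0.00014006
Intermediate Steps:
x(v) = -4 + 1/(-4 + v) (x(v) = -4 + 1/(v - 4) = -4 + 1/(-4 + v))
S(I) = (17 - 4*I)/(-4 + I)
O(l) = -51/(13*l) (O(l) = ((17 - 4*17)/(-4 + 17))/l = ((17 - 68)/13)/l = ((1/13)*(-51))/l = -51/(13*l))
1/(O(-859) + 42*(249 - 79)) = 1/(-51/13/(-859) + 42*(249 - 79)) = 1/(-51/13*(-1/859) + 42*170) = 1/(51/11167 + 7140) = 1/(79732431/11167) = 11167/79732431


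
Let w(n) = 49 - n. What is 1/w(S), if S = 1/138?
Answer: 138/6761 ≈ 0.020411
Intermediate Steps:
S = 1/138 ≈ 0.0072464
1/w(S) = 1/(49 - 1*1/138) = 1/(49 - 1/138) = 1/(6761/138) = 138/6761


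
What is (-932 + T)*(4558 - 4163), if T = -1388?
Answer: -916400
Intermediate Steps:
(-932 + T)*(4558 - 4163) = (-932 - 1388)*(4558 - 4163) = -2320*395 = -916400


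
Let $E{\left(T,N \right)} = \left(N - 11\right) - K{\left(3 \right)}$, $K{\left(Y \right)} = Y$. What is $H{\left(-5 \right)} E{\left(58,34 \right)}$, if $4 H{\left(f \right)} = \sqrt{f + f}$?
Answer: $5 i \sqrt{10} \approx 15.811 i$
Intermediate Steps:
$H{\left(f \right)} = \frac{\sqrt{2} \sqrt{f}}{4}$ ($H{\left(f \right)} = \frac{\sqrt{f + f}}{4} = \frac{\sqrt{2 f}}{4} = \frac{\sqrt{2} \sqrt{f}}{4}$)
$E{\left(T,N \right)} = -14 + N$ ($E{\left(T,N \right)} = \left(N - 11\right) - 3 = \left(-11 + N\right) - 3 = -14 + N$)
$H{\left(-5 \right)} E{\left(58,34 \right)} = \frac{\sqrt{2} \sqrt{-5}}{4} \left(-14 + 34\right) = \frac{\sqrt{2} i \sqrt{5}}{4} \cdot 20 = \frac{i \sqrt{10}}{4} \cdot 20 = 5 i \sqrt{10}$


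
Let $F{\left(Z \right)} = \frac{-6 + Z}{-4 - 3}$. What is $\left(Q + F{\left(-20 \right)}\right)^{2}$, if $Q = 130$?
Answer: $\frac{876096}{49} \approx 17880.0$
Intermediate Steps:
$F{\left(Z \right)} = \frac{6}{7} - \frac{Z}{7}$ ($F{\left(Z \right)} = \frac{-6 + Z}{-7} = \left(-6 + Z\right) \left(- \frac{1}{7}\right) = \frac{6}{7} - \frac{Z}{7}$)
$\left(Q + F{\left(-20 \right)}\right)^{2} = \left(130 + \left(\frac{6}{7} - - \frac{20}{7}\right)\right)^{2} = \left(130 + \left(\frac{6}{7} + \frac{20}{7}\right)\right)^{2} = \left(130 + \frac{26}{7}\right)^{2} = \left(\frac{936}{7}\right)^{2} = \frac{876096}{49}$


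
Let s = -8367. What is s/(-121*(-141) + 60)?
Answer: -2789/5707 ≈ -0.48870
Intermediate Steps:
s/(-121*(-141) + 60) = -8367/(-121*(-141) + 60) = -8367/(17061 + 60) = -8367/17121 = -8367*1/17121 = -2789/5707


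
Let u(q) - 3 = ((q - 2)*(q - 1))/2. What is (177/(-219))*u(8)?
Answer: -1416/73 ≈ -19.397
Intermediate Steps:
u(q) = 3 + (-1 + q)*(-2 + q)/2 (u(q) = 3 + ((q - 2)*(q - 1))/2 = 3 + ((-2 + q)*(-1 + q))*(½) = 3 + ((-1 + q)*(-2 + q))*(½) = 3 + (-1 + q)*(-2 + q)/2)
(177/(-219))*u(8) = (177/(-219))*(4 + (½)*8² - 3/2*8) = (177*(-1/219))*(4 + (½)*64 - 12) = -59*(4 + 32 - 12)/73 = -59/73*24 = -1416/73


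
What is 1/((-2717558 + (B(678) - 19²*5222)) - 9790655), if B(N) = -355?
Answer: -1/14393710 ≈ -6.9475e-8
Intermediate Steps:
1/((-2717558 + (B(678) - 19²*5222)) - 9790655) = 1/((-2717558 + (-355 - 19²*5222)) - 9790655) = 1/((-2717558 + (-355 - 361*5222)) - 9790655) = 1/((-2717558 + (-355 - 1*1885142)) - 9790655) = 1/((-2717558 + (-355 - 1885142)) - 9790655) = 1/((-2717558 - 1885497) - 9790655) = 1/(-4603055 - 9790655) = 1/(-14393710) = -1/14393710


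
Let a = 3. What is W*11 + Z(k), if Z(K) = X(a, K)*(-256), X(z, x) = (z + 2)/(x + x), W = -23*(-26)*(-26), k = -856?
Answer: -18299916/107 ≈ -1.7103e+5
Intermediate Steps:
W = -15548 (W = 598*(-26) = -15548)
X(z, x) = (2 + z)/(2*x) (X(z, x) = (2 + z)/((2*x)) = (2 + z)*(1/(2*x)) = (2 + z)/(2*x))
Z(K) = -640/K (Z(K) = ((2 + 3)/(2*K))*(-256) = ((1/2)*5/K)*(-256) = (5/(2*K))*(-256) = -640/K)
W*11 + Z(k) = -15548*11 - 640/(-856) = -171028 - 640*(-1/856) = -171028 + 80/107 = -18299916/107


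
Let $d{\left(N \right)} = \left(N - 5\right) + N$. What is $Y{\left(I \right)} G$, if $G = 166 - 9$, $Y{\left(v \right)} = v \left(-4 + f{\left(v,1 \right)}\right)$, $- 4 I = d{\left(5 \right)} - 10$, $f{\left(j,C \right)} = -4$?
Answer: $-1570$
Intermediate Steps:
$d{\left(N \right)} = -5 + 2 N$ ($d{\left(N \right)} = \left(-5 + N\right) + N = -5 + 2 N$)
$I = \frac{5}{4}$ ($I = - \frac{\left(-5 + 2 \cdot 5\right) - 10}{4} = - \frac{\left(-5 + 10\right) - 10}{4} = - \frac{5 - 10}{4} = \left(- \frac{1}{4}\right) \left(-5\right) = \frac{5}{4} \approx 1.25$)
$Y{\left(v \right)} = - 8 v$ ($Y{\left(v \right)} = v \left(-4 - 4\right) = v \left(-8\right) = - 8 v$)
$G = 157$ ($G = 166 - 9 = 157$)
$Y{\left(I \right)} G = \left(-8\right) \frac{5}{4} \cdot 157 = \left(-10\right) 157 = -1570$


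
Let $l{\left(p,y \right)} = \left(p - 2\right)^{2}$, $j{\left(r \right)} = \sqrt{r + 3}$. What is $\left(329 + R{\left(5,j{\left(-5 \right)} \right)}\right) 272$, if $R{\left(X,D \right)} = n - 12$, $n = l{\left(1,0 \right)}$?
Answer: $86496$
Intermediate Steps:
$j{\left(r \right)} = \sqrt{3 + r}$
$l{\left(p,y \right)} = \left(-2 + p\right)^{2}$
$n = 1$ ($n = \left(-2 + 1\right)^{2} = \left(-1\right)^{2} = 1$)
$R{\left(X,D \right)} = -11$ ($R{\left(X,D \right)} = 1 - 12 = -11$)
$\left(329 + R{\left(5,j{\left(-5 \right)} \right)}\right) 272 = \left(329 - 11\right) 272 = 318 \cdot 272 = 86496$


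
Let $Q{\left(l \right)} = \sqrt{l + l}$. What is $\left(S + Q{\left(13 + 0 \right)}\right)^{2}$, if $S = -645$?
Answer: $\left(645 - \sqrt{26}\right)^{2} \approx 4.0947 \cdot 10^{5}$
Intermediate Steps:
$Q{\left(l \right)} = \sqrt{2} \sqrt{l}$ ($Q{\left(l \right)} = \sqrt{2 l} = \sqrt{2} \sqrt{l}$)
$\left(S + Q{\left(13 + 0 \right)}\right)^{2} = \left(-645 + \sqrt{2} \sqrt{13 + 0}\right)^{2} = \left(-645 + \sqrt{2} \sqrt{13}\right)^{2} = \left(-645 + \sqrt{26}\right)^{2}$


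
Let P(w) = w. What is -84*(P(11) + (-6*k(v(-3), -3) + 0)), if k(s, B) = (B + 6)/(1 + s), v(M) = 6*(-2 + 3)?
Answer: -708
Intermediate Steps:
v(M) = 6 (v(M) = 6*1 = 6)
k(s, B) = (6 + B)/(1 + s)
-84*(P(11) + (-6*k(v(-3), -3) + 0)) = -84*(11 + (-6*(6 - 3)/(1 + 6) + 0)) = -84*(11 + (-6*3/7 + 0)) = -84*(11 + (-18/7 + 0)) = -84*(11 - 18/7) = -84*59/7 = -708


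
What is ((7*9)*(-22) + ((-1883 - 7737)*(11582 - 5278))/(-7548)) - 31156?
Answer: -1249882/51 ≈ -24508.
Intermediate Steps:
((7*9)*(-22) + ((-1883 - 7737)*(11582 - 5278))/(-7548)) - 31156 = (63*(-22) - 9620*6304*(-1/7548)) - 31156 = (-1386 - 60644480*(-1/7548)) - 31156 = (-1386 + 409760/51) - 31156 = 339074/51 - 31156 = -1249882/51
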